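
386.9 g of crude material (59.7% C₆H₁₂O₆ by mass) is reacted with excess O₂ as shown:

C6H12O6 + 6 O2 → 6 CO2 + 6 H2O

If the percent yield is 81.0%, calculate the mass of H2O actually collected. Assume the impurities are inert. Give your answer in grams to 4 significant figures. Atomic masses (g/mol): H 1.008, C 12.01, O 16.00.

112.3 g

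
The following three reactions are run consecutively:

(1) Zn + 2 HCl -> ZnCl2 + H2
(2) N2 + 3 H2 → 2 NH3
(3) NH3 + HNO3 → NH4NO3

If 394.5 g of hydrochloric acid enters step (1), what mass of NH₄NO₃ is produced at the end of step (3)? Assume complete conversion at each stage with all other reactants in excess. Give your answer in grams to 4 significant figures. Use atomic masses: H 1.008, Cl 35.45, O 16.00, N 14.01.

M(HCl) = 1.008 + 35.45 = 36.458 g/mol.
M(NH4NO3) = 2(14.01) + 4(1.008) + 3(16.00) = 80.052 g/mol.
n(HCl) = 394.5 / 36.458 = 10.821 mol.
Reaction (1): HCl→H2 ratio 2:1 ⇒ n(H2) = 5.4103 mol.
Reaction (2): H2→NH3 ratio 3:2 ⇒ n(NH3) = 3.6069 mol.
Reaction (3): NH3→NH4NO3 ratio 1:1 ⇒ n(NH4NO3) = 3.6069 mol.
Mass of NH4NO3 = 3.6069 × 80.052 = 288.74 g.

288.7 g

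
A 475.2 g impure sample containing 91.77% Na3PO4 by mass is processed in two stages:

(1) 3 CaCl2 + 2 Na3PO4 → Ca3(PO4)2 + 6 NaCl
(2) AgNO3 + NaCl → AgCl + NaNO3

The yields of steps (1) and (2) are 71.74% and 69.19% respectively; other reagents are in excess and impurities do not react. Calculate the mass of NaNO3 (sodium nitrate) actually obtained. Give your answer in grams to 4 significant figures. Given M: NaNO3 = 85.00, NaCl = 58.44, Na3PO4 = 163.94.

Pure Na3PO4 = 475.2 × 0.9177 = 436.09 g.
n(Na3PO4) = 436.09 / 163.94 = 2.6601 mol.
Step 1 (Na3PO4:NaCl = 2:6): theoretical n(NaCl) = 7.9802 mol; at 71.74% yield, n(NaCl) = 5.7250 mol.
Step 2 (NaCl:NaNO3 = 1:1): theoretical n(NaNO3) = 5.7250 mol, so theoretical mass = 5.7250 × 85.00 = 486.62 g.
At 69.19% yield, actual mass of NaNO3 = 486.62 × 0.6919 = 336.70 g.

336.7 g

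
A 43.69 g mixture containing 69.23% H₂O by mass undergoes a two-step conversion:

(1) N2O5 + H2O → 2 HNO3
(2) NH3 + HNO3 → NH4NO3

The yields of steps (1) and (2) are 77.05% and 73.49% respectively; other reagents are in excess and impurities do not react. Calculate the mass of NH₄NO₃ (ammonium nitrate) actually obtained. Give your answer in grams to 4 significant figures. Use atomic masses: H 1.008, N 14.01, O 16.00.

152.2 g

Pure H2O = 43.69 × 0.6923 = 30.247 g.
M(H2O) = 2(1.008) + 16.00 = 18.016 g/mol.
M(NH4NO3) = 2(14.01) + 4(1.008) + 3(16.00) = 80.052 g/mol.
n(H2O) = 30.247 / 18.016 = 1.6789 mol.
Step 1 (H2O:HNO3 = 1:2): theoretical n(HNO3) = 3.3577 mol; at 77.05% yield, n(HNO3) = 2.5871 mol.
Step 2 (HNO3:NH4NO3 = 1:1): theoretical n(NH4NO3) = 2.5871 mol, so theoretical mass = 2.5871 × 80.052 = 207.11 g.
At 73.49% yield, actual mass of NH4NO3 = 207.11 × 0.7349 = 152.20 g.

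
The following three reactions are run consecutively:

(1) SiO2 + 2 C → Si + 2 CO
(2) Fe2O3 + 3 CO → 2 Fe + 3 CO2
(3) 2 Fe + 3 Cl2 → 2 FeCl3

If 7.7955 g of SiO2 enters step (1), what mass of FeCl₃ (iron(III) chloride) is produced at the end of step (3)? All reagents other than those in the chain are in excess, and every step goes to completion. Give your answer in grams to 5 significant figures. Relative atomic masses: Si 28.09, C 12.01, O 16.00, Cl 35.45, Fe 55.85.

28.056 g

M(SiO2) = 28.09 + 2(16.00) = 60.09 g/mol.
M(FeCl3) = 55.85 + 3(35.45) = 162.20 g/mol.
n(SiO2) = 7.7955 / 60.09 = 0.129730 mol.
Reaction (1): SiO2→CO ratio 1:2 ⇒ n(CO) = 0.259461 mol.
Reaction (2): CO→Fe ratio 3:2 ⇒ n(Fe) = 0.172974 mol.
Reaction (3): Fe→FeCl3 ratio 2:2 ⇒ n(FeCl3) = 0.172974 mol.
Mass of FeCl3 = 0.172974 × 162.20 = 28.0564 g.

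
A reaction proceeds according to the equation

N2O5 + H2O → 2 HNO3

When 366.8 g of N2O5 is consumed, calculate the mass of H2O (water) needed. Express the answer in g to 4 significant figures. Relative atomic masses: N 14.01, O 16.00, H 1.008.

M(N2O5) = 2(14.01) + 5(16.00) = 108.02 g/mol.
M(H2O) = 2(1.008) + 16.00 = 18.016 g/mol.
n(N2O5) = 366.80 g / 108.02 g/mol = 3.3957 mol.
From the equation the N2O5:H2O mole ratio is 1:1, so n(H2O) = 3.3957 × 1/1 = 3.3957 mol.
Mass of H2O = 3.3957 mol × 18.016 g/mol = 61.176 g.

61.18 g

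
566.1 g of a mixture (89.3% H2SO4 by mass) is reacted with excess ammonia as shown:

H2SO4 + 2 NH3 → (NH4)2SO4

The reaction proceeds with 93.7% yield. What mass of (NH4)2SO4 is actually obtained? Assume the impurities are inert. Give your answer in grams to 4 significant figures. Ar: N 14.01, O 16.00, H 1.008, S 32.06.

Pure H2SO4 available = 566.1 g × 0.893 = 505.53 g.
M(H2SO4) = 2(1.008) + 32.06 + 4(16.00) = 98.076 g/mol.
M((NH4)2SO4) = 2(14.01) + 8(1.008) + 32.06 + 4(16.00) = 132.144 g/mol.
n(H2SO4) = 505.53 g / 98.076 g/mol = 5.1544 mol.
From the equation the H2SO4:(NH4)2SO4 mole ratio is 1:1, so n((NH4)2SO4) = 5.1544 × 1/1 = 5.1544 mol.
Mass of (NH4)2SO4 = 5.1544 mol × 132.144 g/mol = 681.13 g.
Actual mass collected = 681.13 g × 0.937 = 638.22 g.

638.2 g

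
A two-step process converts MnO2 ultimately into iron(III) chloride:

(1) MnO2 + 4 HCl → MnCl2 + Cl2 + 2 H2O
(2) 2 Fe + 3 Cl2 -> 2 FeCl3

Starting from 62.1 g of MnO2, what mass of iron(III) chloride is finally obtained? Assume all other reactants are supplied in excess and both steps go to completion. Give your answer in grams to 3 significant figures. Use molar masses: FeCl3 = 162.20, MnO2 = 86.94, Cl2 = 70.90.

77.2 g

n(MnO2) = 62.10 / 86.94 = 0.7143 mol.
Step 1 gives a 1:1 ratio of MnO2 to Cl2, so n(Cl2) = 0.7143 mol.
In step 2 the Cl2:FeCl3 ratio is 3:2, so n(FeCl3) = 0.4762 mol.
Mass of FeCl3 = 0.4762 × 162.20 = 77.24 g.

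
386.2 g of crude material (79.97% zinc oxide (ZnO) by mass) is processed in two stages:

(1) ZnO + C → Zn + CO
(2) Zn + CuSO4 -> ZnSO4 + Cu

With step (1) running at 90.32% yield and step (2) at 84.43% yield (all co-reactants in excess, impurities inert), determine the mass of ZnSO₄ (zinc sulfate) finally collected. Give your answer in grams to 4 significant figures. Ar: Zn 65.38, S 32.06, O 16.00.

467.2 g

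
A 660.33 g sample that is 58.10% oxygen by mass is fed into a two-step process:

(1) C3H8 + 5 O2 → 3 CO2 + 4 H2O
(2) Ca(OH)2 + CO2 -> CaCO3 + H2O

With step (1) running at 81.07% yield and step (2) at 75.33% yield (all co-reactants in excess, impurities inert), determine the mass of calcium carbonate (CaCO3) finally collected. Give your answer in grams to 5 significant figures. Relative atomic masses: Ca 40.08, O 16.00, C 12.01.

439.70 g

Pure O2 = 660.33 × 0.5810 = 383.652 g.
M(O2) = 2(16.00) = 32.00 g/mol.
M(CaCO3) = 40.08 + 12.01 + 3(16.00) = 100.09 g/mol.
n(O2) = 383.652 / 32.00 = 11.9891 mol.
Step 1 (O2:CO2 = 5:3): theoretical n(CO2) = 7.19347 mol; at 81.07% yield, n(CO2) = 5.83175 mol.
Step 2 (CO2:CaCO3 = 1:1): theoretical n(CaCO3) = 5.83175 mol, so theoretical mass = 5.83175 × 100.09 = 583.699 g.
At 75.33% yield, actual mass of CaCO3 = 583.699 × 0.7533 = 439.701 g.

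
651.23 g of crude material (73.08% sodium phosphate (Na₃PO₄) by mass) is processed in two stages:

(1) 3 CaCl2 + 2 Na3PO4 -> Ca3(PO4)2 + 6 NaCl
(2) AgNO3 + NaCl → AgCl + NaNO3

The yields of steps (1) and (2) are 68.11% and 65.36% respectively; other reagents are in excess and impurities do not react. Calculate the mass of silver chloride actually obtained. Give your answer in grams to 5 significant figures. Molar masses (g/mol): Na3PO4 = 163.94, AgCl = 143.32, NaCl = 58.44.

555.65 g

Pure Na3PO4 = 651.23 × 0.7308 = 475.919 g.
n(Na3PO4) = 475.919 / 163.94 = 2.90301 mol.
Step 1 (Na3PO4:NaCl = 2:6): theoretical n(NaCl) = 8.70902 mol; at 68.11% yield, n(NaCl) = 5.93171 mol.
Step 2 (NaCl:AgCl = 1:1): theoretical n(AgCl) = 5.93171 mol, so theoretical mass = 5.93171 × 143.32 = 850.133 g.
At 65.36% yield, actual mass of AgCl = 850.133 × 0.6536 = 555.647 g.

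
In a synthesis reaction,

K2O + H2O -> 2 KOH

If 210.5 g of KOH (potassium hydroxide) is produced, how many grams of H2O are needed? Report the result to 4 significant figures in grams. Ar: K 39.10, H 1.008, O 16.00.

33.80 g

M(KOH) = 39.10 + 16.00 + 1.008 = 56.108 g/mol.
M(H2O) = 2(1.008) + 16.00 = 18.016 g/mol.
n(KOH) = 210.50 g / 56.108 g/mol = 3.7517 mol.
From the equation the KOH:H2O mole ratio is 2:1, so n(H2O) = 3.7517 × 1/2 = 1.8758 mol.
Mass of H2O = 1.8758 mol × 18.016 g/mol = 33.795 g.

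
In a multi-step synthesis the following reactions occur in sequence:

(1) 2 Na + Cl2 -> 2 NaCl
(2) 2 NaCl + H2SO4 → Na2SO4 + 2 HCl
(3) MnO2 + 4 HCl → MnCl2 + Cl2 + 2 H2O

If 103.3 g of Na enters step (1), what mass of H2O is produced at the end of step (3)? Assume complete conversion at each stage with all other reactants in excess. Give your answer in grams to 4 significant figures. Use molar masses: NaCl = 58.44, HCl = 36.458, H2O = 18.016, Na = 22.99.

n(Na) = 103.3 / 22.99 = 4.4933 mol.
Reaction (1): Na→NaCl ratio 2:2 ⇒ n(NaCl) = 4.4933 mol.
Reaction (2): NaCl→HCl ratio 2:2 ⇒ n(HCl) = 4.4933 mol.
Reaction (3): HCl→H2O ratio 4:2 ⇒ n(H2O) = 2.2466 mol.
Mass of H2O = 2.2466 × 18.016 = 40.475 g.

40.48 g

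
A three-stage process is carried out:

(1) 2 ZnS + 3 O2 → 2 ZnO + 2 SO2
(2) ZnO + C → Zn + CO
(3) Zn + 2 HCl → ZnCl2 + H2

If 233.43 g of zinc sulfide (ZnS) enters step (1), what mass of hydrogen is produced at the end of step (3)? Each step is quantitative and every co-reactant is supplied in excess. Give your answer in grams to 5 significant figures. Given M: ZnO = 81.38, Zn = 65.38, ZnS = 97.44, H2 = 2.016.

4.8296 g

n(ZnS) = 233.43 / 97.44 = 2.39563 mol.
Reaction (1): ZnS→ZnO ratio 2:2 ⇒ n(ZnO) = 2.39563 mol.
Reaction (2): ZnO→Zn ratio 1:1 ⇒ n(Zn) = 2.39563 mol.
Reaction (3): Zn→H2 ratio 1:1 ⇒ n(H2) = 2.39563 mol.
Mass of H2 = 2.39563 × 2.016 = 4.82959 g.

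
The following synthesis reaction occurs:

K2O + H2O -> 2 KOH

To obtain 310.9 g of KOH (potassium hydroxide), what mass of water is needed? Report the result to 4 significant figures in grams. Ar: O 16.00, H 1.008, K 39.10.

49.91 g

M(KOH) = 39.10 + 16.00 + 1.008 = 56.108 g/mol.
M(H2O) = 2(1.008) + 16.00 = 18.016 g/mol.
n(KOH) = 310.90 g / 56.108 g/mol = 5.5411 mol.
From the equation the KOH:H2O mole ratio is 2:1, so n(H2O) = 5.5411 × 1/2 = 2.7705 mol.
Mass of H2O = 2.7705 mol × 18.016 g/mol = 49.914 g.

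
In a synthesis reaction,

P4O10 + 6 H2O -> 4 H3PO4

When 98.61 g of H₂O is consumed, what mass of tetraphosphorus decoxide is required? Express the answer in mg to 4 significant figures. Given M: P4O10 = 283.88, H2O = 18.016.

n(H2O) = 98.610 g / 18.016 g/mol = 5.4735 mol.
From the equation the H2O:P4O10 mole ratio is 6:1, so n(P4O10) = 5.4735 × 1/6 = 0.91224 mol.
Mass of P4O10 = 0.91224 mol × 283.88 g/mol = 258.97 g.
Converting to mg: 258.97 g = 259000 mg.

259000 mg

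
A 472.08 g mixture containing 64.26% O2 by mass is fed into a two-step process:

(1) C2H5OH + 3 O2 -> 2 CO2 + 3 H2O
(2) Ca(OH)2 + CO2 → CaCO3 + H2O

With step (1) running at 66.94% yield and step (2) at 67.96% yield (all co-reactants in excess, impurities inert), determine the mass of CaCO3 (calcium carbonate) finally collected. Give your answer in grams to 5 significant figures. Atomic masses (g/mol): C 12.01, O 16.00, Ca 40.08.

Pure O2 = 472.08 × 0.6426 = 303.359 g.
M(O2) = 2(16.00) = 32.00 g/mol.
M(CaCO3) = 40.08 + 12.01 + 3(16.00) = 100.09 g/mol.
n(O2) = 303.359 / 32.00 = 9.47996 mol.
Step 1 (O2:CO2 = 3:2): theoretical n(CO2) = 6.31997 mol; at 66.94% yield, n(CO2) = 4.23059 mol.
Step 2 (CO2:CaCO3 = 1:1): theoretical n(CaCO3) = 4.23059 mol, so theoretical mass = 4.23059 × 100.09 = 423.440 g.
At 67.96% yield, actual mass of CaCO3 = 423.440 × 0.6796 = 287.770 g.

287.77 g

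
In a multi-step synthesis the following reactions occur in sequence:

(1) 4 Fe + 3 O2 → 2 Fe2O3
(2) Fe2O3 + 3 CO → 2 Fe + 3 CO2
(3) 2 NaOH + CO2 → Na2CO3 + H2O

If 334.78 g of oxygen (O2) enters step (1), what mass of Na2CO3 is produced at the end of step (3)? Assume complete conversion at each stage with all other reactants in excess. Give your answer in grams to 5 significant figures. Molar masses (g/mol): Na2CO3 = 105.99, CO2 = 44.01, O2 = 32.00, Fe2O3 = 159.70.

n(O2) = 334.78 / 32.00 = 10.4619 mol.
Reaction (1): O2→Fe2O3 ratio 3:2 ⇒ n(Fe2O3) = 6.97458 mol.
Reaction (2): Fe2O3→CO2 ratio 1:3 ⇒ n(CO2) = 20.9237 mol.
Reaction (3): CO2→Na2CO3 ratio 1:1 ⇒ n(Na2CO3) = 20.9237 mol.
Mass of Na2CO3 = 20.9237 × 105.99 = 2217.71 g.

2217.7 g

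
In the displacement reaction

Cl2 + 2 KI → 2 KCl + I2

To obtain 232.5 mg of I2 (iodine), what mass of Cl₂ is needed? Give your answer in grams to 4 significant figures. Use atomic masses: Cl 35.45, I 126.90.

0.06495 g

M(I2) = 2(126.90) = 253.80 g/mol.
M(Cl2) = 2(35.45) = 70.90 g/mol.
Convert: 232.5 mg = 0.23250 g.
n(I2) = 0.23250 g / 253.80 g/mol = 0.00091608 mol.
From the equation the I2:Cl2 mole ratio is 1:1, so n(Cl2) = 0.00091608 × 1/1 = 0.00091608 mol.
Mass of Cl2 = 0.00091608 mol × 70.90 g/mol = 0.064950 g.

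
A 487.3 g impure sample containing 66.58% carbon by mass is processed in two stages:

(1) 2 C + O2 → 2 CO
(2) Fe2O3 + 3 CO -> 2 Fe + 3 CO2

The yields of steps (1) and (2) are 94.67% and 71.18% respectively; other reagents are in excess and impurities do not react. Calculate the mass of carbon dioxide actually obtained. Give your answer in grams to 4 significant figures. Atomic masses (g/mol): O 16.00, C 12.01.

Pure C = 487.3 × 0.6658 = 324.44 g.
M(C) = 12.01 g/mol.
M(CO2) = 12.01 + 2(16.00) = 44.01 g/mol.
n(C) = 324.44 / 12.01 = 27.015 mol.
Step 1 (C:CO = 2:2): theoretical n(CO) = 27.015 mol; at 94.67% yield, n(CO) = 25.575 mol.
Step 2 (CO:CO2 = 3:3): theoretical n(CO2) = 25.575 mol, so theoretical mass = 25.575 × 44.01 = 1125.5 g.
At 71.18% yield, actual mass of CO2 = 1125.5 × 0.7118 = 801.16 g.

801.2 g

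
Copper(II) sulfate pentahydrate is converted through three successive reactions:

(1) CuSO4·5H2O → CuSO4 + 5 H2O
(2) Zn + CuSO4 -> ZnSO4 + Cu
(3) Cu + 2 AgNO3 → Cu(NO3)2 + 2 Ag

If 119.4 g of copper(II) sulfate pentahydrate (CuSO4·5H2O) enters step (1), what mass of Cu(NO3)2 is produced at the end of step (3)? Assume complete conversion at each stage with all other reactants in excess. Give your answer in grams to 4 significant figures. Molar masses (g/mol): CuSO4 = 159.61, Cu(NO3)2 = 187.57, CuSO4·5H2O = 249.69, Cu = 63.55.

89.69 g

n(CuSO4·5H2O) = 119.4 / 249.69 = 0.47819 mol.
Reaction (1): CuSO4·5H2O→CuSO4 ratio 1:1 ⇒ n(CuSO4) = 0.47819 mol.
Reaction (2): CuSO4→Cu ratio 1:1 ⇒ n(Cu) = 0.47819 mol.
Reaction (3): Cu→Cu(NO3)2 ratio 1:1 ⇒ n(Cu(NO3)2) = 0.47819 mol.
Mass of Cu(NO3)2 = 0.47819 × 187.57 = 89.695 g.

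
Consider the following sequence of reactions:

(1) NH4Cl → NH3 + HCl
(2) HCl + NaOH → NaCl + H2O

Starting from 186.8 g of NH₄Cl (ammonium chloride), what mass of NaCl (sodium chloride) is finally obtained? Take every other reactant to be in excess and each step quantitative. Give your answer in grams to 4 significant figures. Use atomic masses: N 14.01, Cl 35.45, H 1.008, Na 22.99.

M(NH4Cl) = 14.01 + 4(1.008) + 35.45 = 53.492 g/mol.
M(NaCl) = 22.99 + 35.45 = 58.44 g/mol.
n(NH4Cl) = 186.80 / 53.492 = 3.4921 mol.
Step 1 gives a 1:1 ratio of NH4Cl to HCl, so n(HCl) = 3.4921 mol.
In step 2 the HCl:NaCl ratio is 1:1, so n(NaCl) = 3.4921 mol.
Mass of NaCl = 3.4921 × 58.44 = 204.08 g.

204.1 g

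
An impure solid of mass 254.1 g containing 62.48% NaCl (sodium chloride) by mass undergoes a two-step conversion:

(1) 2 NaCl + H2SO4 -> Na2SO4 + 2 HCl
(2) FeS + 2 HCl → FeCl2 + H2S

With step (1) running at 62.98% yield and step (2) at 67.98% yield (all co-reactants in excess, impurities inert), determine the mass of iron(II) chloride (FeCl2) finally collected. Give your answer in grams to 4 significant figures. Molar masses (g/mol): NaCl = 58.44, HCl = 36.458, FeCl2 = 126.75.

Pure NaCl = 254.1 × 0.6248 = 158.76 g.
n(NaCl) = 158.76 / 58.44 = 2.7167 mol.
Step 1 (NaCl:HCl = 2:2): theoretical n(HCl) = 2.7167 mol; at 62.98% yield, n(HCl) = 1.7110 mol.
Step 2 (HCl:FeCl2 = 2:1): theoretical n(FeCl2) = 0.85548 mol, so theoretical mass = 0.85548 × 126.75 = 108.43 g.
At 67.98% yield, actual mass of FeCl2 = 108.43 × 0.6798 = 73.712 g.

73.71 g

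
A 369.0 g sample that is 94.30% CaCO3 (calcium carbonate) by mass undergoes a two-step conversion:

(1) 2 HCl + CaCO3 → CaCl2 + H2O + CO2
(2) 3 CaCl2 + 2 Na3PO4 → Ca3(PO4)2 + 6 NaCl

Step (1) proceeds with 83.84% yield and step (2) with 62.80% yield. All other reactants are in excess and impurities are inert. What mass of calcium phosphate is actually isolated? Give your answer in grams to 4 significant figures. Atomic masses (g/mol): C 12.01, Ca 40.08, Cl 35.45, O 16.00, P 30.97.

Pure CaCO3 = 369.0 × 0.9430 = 347.97 g.
M(CaCO3) = 40.08 + 12.01 + 3(16.00) = 100.09 g/mol.
M(Ca3(PO4)2) = 3(40.08) + 2(30.97) + 8(16.00) = 310.18 g/mol.
n(CaCO3) = 347.97 / 100.09 = 3.4765 mol.
Step 1 (CaCO3:CaCl2 = 1:1): theoretical n(CaCl2) = 3.4765 mol; at 83.84% yield, n(CaCl2) = 2.9147 mol.
Step 2 (CaCl2:Ca3(PO4)2 = 3:1): theoretical n(Ca3(PO4)2) = 0.97158 mol, so theoretical mass = 0.97158 × 310.18 = 301.36 g.
At 62.80% yield, actual mass of Ca3(PO4)2 = 301.36 × 0.6280 = 189.26 g.

189.3 g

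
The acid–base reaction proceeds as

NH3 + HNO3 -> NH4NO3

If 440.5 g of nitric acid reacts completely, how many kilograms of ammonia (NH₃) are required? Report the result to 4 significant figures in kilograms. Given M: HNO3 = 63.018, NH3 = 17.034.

0.1191 kg

n(HNO3) = 440.50 g / 63.018 g/mol = 6.9901 mol.
From the equation the HNO3:NH3 mole ratio is 1:1, so n(NH3) = 6.9901 × 1/1 = 6.9901 mol.
Mass of NH3 = 6.9901 mol × 17.034 g/mol = 119.07 g.
Converting to kg: 119.07 g = 0.1191 kg.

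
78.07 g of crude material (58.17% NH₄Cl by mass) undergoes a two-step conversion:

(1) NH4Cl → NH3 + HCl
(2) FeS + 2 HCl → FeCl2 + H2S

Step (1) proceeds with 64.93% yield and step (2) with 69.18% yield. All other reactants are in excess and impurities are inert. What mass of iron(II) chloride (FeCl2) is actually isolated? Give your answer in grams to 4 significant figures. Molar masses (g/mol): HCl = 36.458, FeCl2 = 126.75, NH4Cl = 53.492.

Pure NH4Cl = 78.07 × 0.5817 = 45.413 g.
n(NH4Cl) = 45.413 / 53.492 = 0.84897 mol.
Step 1 (NH4Cl:HCl = 1:1): theoretical n(HCl) = 0.84897 mol; at 64.93% yield, n(HCl) = 0.55124 mol.
Step 2 (HCl:FeCl2 = 2:1): theoretical n(FeCl2) = 0.27562 mol, so theoretical mass = 0.27562 × 126.75 = 34.935 g.
At 69.18% yield, actual mass of FeCl2 = 34.935 × 0.6918 = 24.168 g.

24.17 g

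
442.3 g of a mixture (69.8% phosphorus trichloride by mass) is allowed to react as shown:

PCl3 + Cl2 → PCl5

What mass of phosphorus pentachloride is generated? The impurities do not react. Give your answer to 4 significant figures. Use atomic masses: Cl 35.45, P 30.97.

468.1 g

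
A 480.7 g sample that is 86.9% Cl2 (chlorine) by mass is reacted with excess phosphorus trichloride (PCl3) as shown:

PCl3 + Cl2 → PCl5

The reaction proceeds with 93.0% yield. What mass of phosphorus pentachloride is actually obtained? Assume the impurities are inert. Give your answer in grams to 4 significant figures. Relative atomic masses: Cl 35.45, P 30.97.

1141 g

Pure Cl2 available = 480.7 g × 0.869 = 417.73 g.
M(Cl2) = 2(35.45) = 70.90 g/mol.
M(PCl5) = 30.97 + 5(35.45) = 208.22 g/mol.
n(Cl2) = 417.73 g / 70.90 g/mol = 5.8918 mol.
From the equation the Cl2:PCl5 mole ratio is 1:1, so n(PCl5) = 5.8918 × 1/1 = 5.8918 mol.
Mass of PCl5 = 5.8918 mol × 208.22 g/mol = 1226.8 g.
Actual mass collected = 1226.8 g × 0.930 = 1140.9 g.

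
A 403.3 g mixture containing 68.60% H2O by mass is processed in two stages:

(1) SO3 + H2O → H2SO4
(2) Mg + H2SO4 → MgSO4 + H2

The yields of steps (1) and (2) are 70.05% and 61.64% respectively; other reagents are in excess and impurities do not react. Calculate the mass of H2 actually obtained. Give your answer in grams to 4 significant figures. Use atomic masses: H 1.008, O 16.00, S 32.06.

Pure H2O = 403.3 × 0.6860 = 276.66 g.
M(H2O) = 2(1.008) + 16.00 = 18.016 g/mol.
M(H2) = 2(1.008) = 2.016 g/mol.
n(H2O) = 276.66 / 18.016 = 15.357 mol.
Step 1 (H2O:H2SO4 = 1:1): theoretical n(H2SO4) = 15.357 mol; at 70.05% yield, n(H2SO4) = 10.757 mol.
Step 2 (H2SO4:H2 = 1:1): theoretical n(H2) = 10.757 mol, so theoretical mass = 10.757 × 2.016 = 21.687 g.
At 61.64% yield, actual mass of H2 = 21.687 × 0.6164 = 13.368 g.

13.37 g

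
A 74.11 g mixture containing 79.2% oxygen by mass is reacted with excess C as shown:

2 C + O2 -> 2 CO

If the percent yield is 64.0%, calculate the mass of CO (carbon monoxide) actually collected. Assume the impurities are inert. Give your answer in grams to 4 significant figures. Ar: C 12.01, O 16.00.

Pure O2 available = 74.11 g × 0.792 = 58.695 g.
M(O2) = 2(16.00) = 32.00 g/mol.
M(CO) = 12.01 + 16.00 = 28.01 g/mol.
n(O2) = 58.695 g / 32.00 g/mol = 1.8342 mol.
From the equation the O2:CO mole ratio is 1:2, so n(CO) = 1.8342 × 2/1 = 3.6684 mol.
Mass of CO = 3.6684 mol × 28.01 g/mol = 102.75 g.
Actual mass collected = 102.75 g × 0.640 = 65.762 g.

65.76 g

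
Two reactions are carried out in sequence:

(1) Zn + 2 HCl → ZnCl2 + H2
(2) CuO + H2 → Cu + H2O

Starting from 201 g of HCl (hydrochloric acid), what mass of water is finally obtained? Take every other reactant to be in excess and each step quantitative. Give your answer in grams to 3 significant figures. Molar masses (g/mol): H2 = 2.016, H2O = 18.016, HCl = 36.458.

n(HCl) = 201.0 / 36.458 = 5.513 mol.
Step 1 gives a 2:1 ratio of HCl to H2, so n(H2) = 2.757 mol.
In step 2 the H2:H2O ratio is 1:1, so n(H2O) = 2.757 mol.
Mass of H2O = 2.757 × 18.016 = 49.66 g.

49.7 g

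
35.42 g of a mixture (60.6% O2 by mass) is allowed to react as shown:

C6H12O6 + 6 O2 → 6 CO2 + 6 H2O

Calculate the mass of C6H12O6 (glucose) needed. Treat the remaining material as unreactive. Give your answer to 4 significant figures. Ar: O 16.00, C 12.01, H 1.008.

20.14 g

Mass of pure O2 = 35.42 g × 0.606 = 21.465 g.
M(O2) = 2(16.00) = 32.00 g/mol.
M(C6H12O6) = 6(12.01) + 12(1.008) + 6(16.00) = 180.156 g/mol.
n(O2) = 21.465 g / 32.00 g/mol = 0.67077 mol.
From the equation the O2:C6H12O6 mole ratio is 6:1, so n(C6H12O6) = 0.67077 × 1/6 = 0.11179 mol.
Mass of C6H12O6 = 0.11179 mol × 180.156 g/mol = 20.140 g.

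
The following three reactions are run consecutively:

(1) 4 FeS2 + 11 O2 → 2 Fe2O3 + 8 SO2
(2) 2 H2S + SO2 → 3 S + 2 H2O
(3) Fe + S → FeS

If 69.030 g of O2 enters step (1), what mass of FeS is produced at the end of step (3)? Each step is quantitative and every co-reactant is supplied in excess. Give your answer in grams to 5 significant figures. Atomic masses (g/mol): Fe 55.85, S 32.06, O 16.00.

413.76 g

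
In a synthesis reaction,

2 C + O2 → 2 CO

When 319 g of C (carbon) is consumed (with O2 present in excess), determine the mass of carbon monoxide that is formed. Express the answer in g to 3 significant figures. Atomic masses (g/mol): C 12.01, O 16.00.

744 g

M(C) = 12.01 g/mol.
M(CO) = 12.01 + 16.00 = 28.01 g/mol.
n(C) = 319.0 g / 12.01 g/mol = 26.56 mol.
From the equation the C:CO mole ratio is 2:2, so n(CO) = 26.56 × 2/2 = 26.56 mol.
Mass of CO = 26.56 mol × 28.01 g/mol = 744.0 g.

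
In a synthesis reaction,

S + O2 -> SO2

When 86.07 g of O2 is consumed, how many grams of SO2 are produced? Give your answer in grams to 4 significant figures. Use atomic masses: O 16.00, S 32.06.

M(O2) = 2(16.00) = 32.00 g/mol.
M(SO2) = 32.06 + 2(16.00) = 64.06 g/mol.
n(O2) = 86.070 g / 32.00 g/mol = 2.6897 mol.
From the equation the O2:SO2 mole ratio is 1:1, so n(SO2) = 2.6897 × 1/1 = 2.6897 mol.
Mass of SO2 = 2.6897 mol × 64.06 g/mol = 172.30 g.

172.3 g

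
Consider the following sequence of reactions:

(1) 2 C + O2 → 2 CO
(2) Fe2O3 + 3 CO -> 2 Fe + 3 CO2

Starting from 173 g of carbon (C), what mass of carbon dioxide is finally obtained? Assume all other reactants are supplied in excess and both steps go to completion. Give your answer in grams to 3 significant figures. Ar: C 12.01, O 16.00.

634 g

M(C) = 12.01 g/mol.
M(CO2) = 12.01 + 2(16.00) = 44.01 g/mol.
n(C) = 173.0 / 12.01 = 14.40 mol.
Step 1 gives a 2:2 ratio of C to CO, so n(CO) = 14.40 mol.
In step 2 the CO:CO2 ratio is 3:3, so n(CO2) = 14.40 mol.
Mass of CO2 = 14.40 × 44.01 = 633.9 g.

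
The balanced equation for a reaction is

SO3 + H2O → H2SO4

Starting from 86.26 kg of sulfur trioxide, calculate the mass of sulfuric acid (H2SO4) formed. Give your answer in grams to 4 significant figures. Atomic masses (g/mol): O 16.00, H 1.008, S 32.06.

105700 g

M(SO3) = 32.06 + 3(16.00) = 80.06 g/mol.
M(H2SO4) = 2(1.008) + 32.06 + 4(16.00) = 98.076 g/mol.
Convert: 86.26 kg = 86260 g.
n(SO3) = 86260 g / 80.06 g/mol = 1077.4 mol.
From the equation the SO3:H2SO4 mole ratio is 1:1, so n(H2SO4) = 1077.4 × 1/1 = 1077.4 mol.
Mass of H2SO4 = 1077.4 mol × 98.076 g/mol = 105670 g.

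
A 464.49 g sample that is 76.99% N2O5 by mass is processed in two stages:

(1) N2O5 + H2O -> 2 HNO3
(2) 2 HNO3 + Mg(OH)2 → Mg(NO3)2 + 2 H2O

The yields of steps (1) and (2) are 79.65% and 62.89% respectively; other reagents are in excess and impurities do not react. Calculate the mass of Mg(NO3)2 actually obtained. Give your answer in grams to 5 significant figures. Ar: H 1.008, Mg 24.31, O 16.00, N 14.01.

245.98 g

Pure N2O5 = 464.49 × 0.7699 = 357.611 g.
M(N2O5) = 2(14.01) + 5(16.00) = 108.02 g/mol.
M(Mg(NO3)2) = 24.31 + 2(14.01) + 6(16.00) = 148.33 g/mol.
n(N2O5) = 357.611 / 108.02 = 3.31060 mol.
Step 1 (N2O5:HNO3 = 1:2): theoretical n(HNO3) = 6.62120 mol; at 79.65% yield, n(HNO3) = 5.27378 mol.
Step 2 (HNO3:Mg(NO3)2 = 2:1): theoretical n(Mg(NO3)2) = 2.63689 mol, so theoretical mass = 2.63689 × 148.33 = 391.130 g.
At 62.89% yield, actual mass of Mg(NO3)2 = 391.130 × 0.6289 = 245.982 g.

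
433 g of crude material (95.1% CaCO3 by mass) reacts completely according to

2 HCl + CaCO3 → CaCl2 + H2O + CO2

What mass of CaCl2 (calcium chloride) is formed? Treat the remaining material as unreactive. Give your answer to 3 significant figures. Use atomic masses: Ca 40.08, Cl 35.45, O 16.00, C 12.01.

Mass of pure CaCO3 = 433 g × 0.951 = 411.8 g.
M(CaCO3) = 40.08 + 12.01 + 3(16.00) = 100.09 g/mol.
M(CaCl2) = 40.08 + 2(35.45) = 110.98 g/mol.
n(CaCO3) = 411.8 g / 100.09 g/mol = 4.114 mol.
From the equation the CaCO3:CaCl2 mole ratio is 1:1, so n(CaCl2) = 4.114 × 1/1 = 4.114 mol.
Mass of CaCl2 = 4.114 mol × 110.98 g/mol = 456.6 g.

457 g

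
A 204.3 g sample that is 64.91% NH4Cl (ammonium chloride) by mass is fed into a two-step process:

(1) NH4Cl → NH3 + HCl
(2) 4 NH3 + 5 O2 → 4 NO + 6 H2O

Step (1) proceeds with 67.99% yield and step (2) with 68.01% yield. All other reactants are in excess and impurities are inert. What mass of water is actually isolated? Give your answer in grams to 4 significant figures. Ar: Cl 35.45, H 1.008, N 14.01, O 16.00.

Pure NH4Cl = 204.3 × 0.6491 = 132.61 g.
M(NH4Cl) = 14.01 + 4(1.008) + 35.45 = 53.492 g/mol.
M(H2O) = 2(1.008) + 16.00 = 18.016 g/mol.
n(NH4Cl) = 132.61 / 53.492 = 2.4791 mol.
Step 1 (NH4Cl:NH3 = 1:1): theoretical n(NH3) = 2.4791 mol; at 67.99% yield, n(NH3) = 1.6855 mol.
Step 2 (NH3:H2O = 4:6): theoretical n(H2O) = 2.5283 mol, so theoretical mass = 2.5283 × 18.016 = 45.550 g.
At 68.01% yield, actual mass of H2O = 45.550 × 0.6801 = 30.978 g.

30.98 g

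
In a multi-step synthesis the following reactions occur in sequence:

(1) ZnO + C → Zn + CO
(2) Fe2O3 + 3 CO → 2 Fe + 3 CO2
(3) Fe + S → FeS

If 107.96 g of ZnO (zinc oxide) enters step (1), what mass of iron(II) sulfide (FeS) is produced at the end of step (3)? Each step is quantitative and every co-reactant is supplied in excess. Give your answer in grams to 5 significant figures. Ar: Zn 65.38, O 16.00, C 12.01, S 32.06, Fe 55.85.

M(ZnO) = 65.38 + 16.00 = 81.38 g/mol.
M(FeS) = 55.85 + 32.06 = 87.91 g/mol.
n(ZnO) = 107.96 / 81.38 = 1.32662 mol.
Reaction (1): ZnO→CO ratio 1:1 ⇒ n(CO) = 1.32662 mol.
Reaction (2): CO→Fe ratio 3:2 ⇒ n(Fe) = 0.884411 mol.
Reaction (3): Fe→FeS ratio 1:1 ⇒ n(FeS) = 0.884411 mol.
Mass of FeS = 0.884411 × 87.91 = 77.7485 g.

77.749 g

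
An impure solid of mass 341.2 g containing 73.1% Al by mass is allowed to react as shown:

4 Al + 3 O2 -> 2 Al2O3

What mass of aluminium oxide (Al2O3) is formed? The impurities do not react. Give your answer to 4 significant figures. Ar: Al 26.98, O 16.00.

471.3 g

Mass of pure Al = 341.2 g × 0.731 = 249.42 g.
M(Al) = 26.98 g/mol.
M(Al2O3) = 2(26.98) + 3(16.00) = 101.96 g/mol.
n(Al) = 249.42 g / 26.98 g/mol = 9.2445 mol.
From the equation the Al:Al2O3 mole ratio is 4:2, so n(Al2O3) = 9.2445 × 2/4 = 4.6223 mol.
Mass of Al2O3 = 4.6223 mol × 101.96 g/mol = 471.29 g.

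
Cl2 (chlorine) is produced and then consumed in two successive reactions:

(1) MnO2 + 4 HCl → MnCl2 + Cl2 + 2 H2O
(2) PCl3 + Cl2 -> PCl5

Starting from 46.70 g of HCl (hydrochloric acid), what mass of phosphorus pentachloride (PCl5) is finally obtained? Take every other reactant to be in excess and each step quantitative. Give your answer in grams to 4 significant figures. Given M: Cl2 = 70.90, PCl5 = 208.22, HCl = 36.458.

66.68 g

n(HCl) = 46.700 / 36.458 = 1.2809 mol.
Step 1 gives a 4:1 ratio of HCl to Cl2, so n(Cl2) = 0.32023 mol.
In step 2 the Cl2:PCl5 ratio is 1:1, so n(PCl5) = 0.32023 mol.
Mass of PCl5 = 0.32023 × 208.22 = 66.679 g.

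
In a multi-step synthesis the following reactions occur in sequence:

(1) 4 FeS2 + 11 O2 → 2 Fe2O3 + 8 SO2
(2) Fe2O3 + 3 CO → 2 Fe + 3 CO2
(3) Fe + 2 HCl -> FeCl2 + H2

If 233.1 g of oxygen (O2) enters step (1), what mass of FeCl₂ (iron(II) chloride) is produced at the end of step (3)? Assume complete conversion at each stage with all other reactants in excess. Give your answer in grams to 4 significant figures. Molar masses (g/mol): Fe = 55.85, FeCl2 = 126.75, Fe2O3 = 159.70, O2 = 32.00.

335.7 g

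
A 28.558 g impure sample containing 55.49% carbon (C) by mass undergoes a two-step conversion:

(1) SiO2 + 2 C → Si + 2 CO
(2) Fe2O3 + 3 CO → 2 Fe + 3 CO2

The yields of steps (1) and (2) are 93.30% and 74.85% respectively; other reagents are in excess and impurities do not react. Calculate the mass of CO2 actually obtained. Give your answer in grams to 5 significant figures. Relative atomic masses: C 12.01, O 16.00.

Pure C = 28.558 × 0.5549 = 15.8468 g.
M(C) = 12.01 g/mol.
M(CO2) = 12.01 + 2(16.00) = 44.01 g/mol.
n(C) = 15.8468 / 12.01 = 1.31947 mol.
Step 1 (C:CO = 2:2): theoretical n(CO) = 1.31947 mol; at 93.30% yield, n(CO) = 1.23107 mol.
Step 2 (CO:CO2 = 3:3): theoretical n(CO2) = 1.23107 mol, so theoretical mass = 1.23107 × 44.01 = 54.1792 g.
At 74.85% yield, actual mass of CO2 = 54.1792 × 0.7485 = 40.5531 g.

40.553 g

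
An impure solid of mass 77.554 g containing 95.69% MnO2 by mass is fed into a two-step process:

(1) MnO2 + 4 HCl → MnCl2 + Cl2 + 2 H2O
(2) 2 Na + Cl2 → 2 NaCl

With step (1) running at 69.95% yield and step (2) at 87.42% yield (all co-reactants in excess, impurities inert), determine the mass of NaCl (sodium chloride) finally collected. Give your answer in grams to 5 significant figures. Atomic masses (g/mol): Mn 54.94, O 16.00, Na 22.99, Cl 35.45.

61.008 g

Pure MnO2 = 77.554 × 0.9569 = 74.2114 g.
M(MnO2) = 54.94 + 2(16.00) = 86.94 g/mol.
M(NaCl) = 22.99 + 35.45 = 58.44 g/mol.
n(MnO2) = 74.2114 / 86.94 = 0.853594 mol.
Step 1 (MnO2:Cl2 = 1:1): theoretical n(Cl2) = 0.853594 mol; at 69.95% yield, n(Cl2) = 0.597089 mol.
Step 2 (Cl2:NaCl = 1:2): theoretical n(NaCl) = 1.19418 mol, so theoretical mass = 1.19418 × 58.44 = 69.7877 g.
At 87.42% yield, actual mass of NaCl = 69.7877 × 0.8742 = 61.0084 g.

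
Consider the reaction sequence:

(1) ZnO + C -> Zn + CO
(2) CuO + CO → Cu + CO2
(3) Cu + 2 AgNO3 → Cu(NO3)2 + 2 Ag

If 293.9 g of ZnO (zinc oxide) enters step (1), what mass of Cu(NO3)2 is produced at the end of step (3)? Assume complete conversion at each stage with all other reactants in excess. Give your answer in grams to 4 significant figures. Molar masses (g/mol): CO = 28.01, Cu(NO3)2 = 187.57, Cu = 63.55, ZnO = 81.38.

n(ZnO) = 293.9 / 81.38 = 3.6115 mol.
Reaction (1): ZnO→CO ratio 1:1 ⇒ n(CO) = 3.6115 mol.
Reaction (2): CO→Cu ratio 1:1 ⇒ n(Cu) = 3.6115 mol.
Reaction (3): Cu→Cu(NO3)2 ratio 1:1 ⇒ n(Cu(NO3)2) = 3.6115 mol.
Mass of Cu(NO3)2 = 3.6115 × 187.57 = 677.40 g.

677.4 g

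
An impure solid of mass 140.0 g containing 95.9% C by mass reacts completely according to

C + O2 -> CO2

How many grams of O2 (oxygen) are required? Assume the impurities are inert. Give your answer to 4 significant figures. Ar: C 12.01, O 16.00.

Mass of pure C = 140.0 g × 0.959 = 134.26 g.
M(C) = 12.01 g/mol.
M(O2) = 2(16.00) = 32.00 g/mol.
n(C) = 134.26 g / 12.01 g/mol = 11.179 mol.
From the equation the C:O2 mole ratio is 1:1, so n(O2) = 11.179 × 1/1 = 11.179 mol.
Mass of O2 = 11.179 mol × 32.00 g/mol = 357.73 g.

357.7 g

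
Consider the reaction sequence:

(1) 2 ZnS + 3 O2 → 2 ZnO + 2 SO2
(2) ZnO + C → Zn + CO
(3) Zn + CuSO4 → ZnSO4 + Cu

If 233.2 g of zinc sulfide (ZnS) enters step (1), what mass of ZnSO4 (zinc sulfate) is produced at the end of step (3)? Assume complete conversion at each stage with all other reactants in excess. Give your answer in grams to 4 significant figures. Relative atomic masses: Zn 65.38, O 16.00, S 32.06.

M(ZnS) = 65.38 + 32.06 = 97.44 g/mol.
M(ZnSO4) = 65.38 + 32.06 + 4(16.00) = 161.44 g/mol.
n(ZnS) = 233.2 / 97.44 = 2.3933 mol.
Reaction (1): ZnS→ZnO ratio 2:2 ⇒ n(ZnO) = 2.3933 mol.
Reaction (2): ZnO→Zn ratio 1:1 ⇒ n(Zn) = 2.3933 mol.
Reaction (3): Zn→ZnSO4 ratio 1:1 ⇒ n(ZnSO4) = 2.3933 mol.
Mass of ZnSO4 = 2.3933 × 161.44 = 386.37 g.

386.4 g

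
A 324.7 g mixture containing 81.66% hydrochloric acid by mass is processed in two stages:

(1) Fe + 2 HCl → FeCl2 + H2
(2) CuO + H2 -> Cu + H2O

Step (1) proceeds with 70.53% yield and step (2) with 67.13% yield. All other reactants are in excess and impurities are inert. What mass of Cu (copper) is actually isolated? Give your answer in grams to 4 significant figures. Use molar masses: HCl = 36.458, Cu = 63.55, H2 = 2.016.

109.4 g

Pure HCl = 324.7 × 0.8166 = 265.15 g.
n(HCl) = 265.15 / 36.458 = 7.2728 mol.
Step 1 (HCl:H2 = 2:1): theoretical n(H2) = 3.6364 mol; at 70.53% yield, n(H2) = 2.5647 mol.
Step 2 (H2:Cu = 1:1): theoretical n(Cu) = 2.5647 mol, so theoretical mass = 2.5647 × 63.55 = 162.99 g.
At 67.13% yield, actual mass of Cu = 162.99 × 0.6713 = 109.41 g.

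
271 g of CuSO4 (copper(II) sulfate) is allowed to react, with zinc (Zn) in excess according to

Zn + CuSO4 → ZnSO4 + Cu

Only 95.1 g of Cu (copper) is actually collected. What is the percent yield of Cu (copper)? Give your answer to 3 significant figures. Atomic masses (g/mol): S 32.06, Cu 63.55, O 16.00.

M(CuSO4) = 63.55 + 32.06 + 4(16.00) = 159.61 g/mol.
M(Cu) = 63.55 g/mol.
n(CuSO4) = 271.0 g / 159.61 g/mol = 1.698 mol.
From the equation the CuSO4:Cu mole ratio is 1:1, so n(Cu) = 1.698 × 1/1 = 1.698 mol.
Mass of Cu = 1.698 mol × 63.55 g/mol = 107.9 g.
This is the theoretical yield. Percent yield = 95.1 g / 107.9 g × 100% = 88.14%.

88.1 %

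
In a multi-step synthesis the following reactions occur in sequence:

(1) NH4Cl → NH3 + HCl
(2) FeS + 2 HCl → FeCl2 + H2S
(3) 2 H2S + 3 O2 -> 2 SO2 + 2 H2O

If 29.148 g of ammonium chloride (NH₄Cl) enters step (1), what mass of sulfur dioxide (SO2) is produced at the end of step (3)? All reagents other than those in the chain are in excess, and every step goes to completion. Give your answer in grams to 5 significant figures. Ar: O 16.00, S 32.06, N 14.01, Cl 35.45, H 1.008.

M(NH4Cl) = 14.01 + 4(1.008) + 35.45 = 53.492 g/mol.
M(SO2) = 32.06 + 2(16.00) = 64.06 g/mol.
n(NH4Cl) = 29.148 / 53.492 = 0.544904 mol.
Reaction (1): NH4Cl→HCl ratio 1:1 ⇒ n(HCl) = 0.544904 mol.
Reaction (2): HCl→H2S ratio 2:1 ⇒ n(H2S) = 0.272452 mol.
Reaction (3): H2S→SO2 ratio 2:2 ⇒ n(SO2) = 0.272452 mol.
Mass of SO2 = 0.272452 × 64.06 = 17.4533 g.

17.453 g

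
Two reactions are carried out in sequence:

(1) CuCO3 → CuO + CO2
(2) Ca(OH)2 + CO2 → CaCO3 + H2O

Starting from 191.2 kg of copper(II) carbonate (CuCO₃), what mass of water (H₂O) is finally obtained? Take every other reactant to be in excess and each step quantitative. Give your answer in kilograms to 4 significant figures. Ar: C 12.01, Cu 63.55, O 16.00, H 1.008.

M(CuCO3) = 63.55 + 12.01 + 3(16.00) = 123.56 g/mol.
M(H2O) = 2(1.008) + 16.00 = 18.016 g/mol.
191.2 kg = 191200 g.
n(CuCO3) = 191200 / 123.56 = 1547.4 mol.
Step 1 gives a 1:1 ratio of CuCO3 to CO2, so n(CO2) = 1547.4 mol.
In step 2 the CO2:H2O ratio is 1:1, so n(H2O) = 1547.4 mol.
Mass of H2O = 1547.4 × 18.016 = 27878 g = 27.88 kg.

27.88 kg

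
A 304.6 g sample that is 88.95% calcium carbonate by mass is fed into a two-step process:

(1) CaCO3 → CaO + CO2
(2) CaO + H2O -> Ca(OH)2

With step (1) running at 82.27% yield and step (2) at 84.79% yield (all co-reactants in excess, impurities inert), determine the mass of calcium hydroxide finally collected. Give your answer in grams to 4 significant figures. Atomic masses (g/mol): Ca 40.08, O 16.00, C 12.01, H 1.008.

139.9 g

Pure CaCO3 = 304.6 × 0.8895 = 270.94 g.
M(CaCO3) = 40.08 + 12.01 + 3(16.00) = 100.09 g/mol.
M(Ca(OH)2) = 40.08 + 2(16.00) + 2(1.008) = 74.096 g/mol.
n(CaCO3) = 270.94 / 100.09 = 2.7070 mol.
Step 1 (CaCO3:CaO = 1:1): theoretical n(CaO) = 2.7070 mol; at 82.27% yield, n(CaO) = 2.2270 mol.
Step 2 (CaO:Ca(OH)2 = 1:1): theoretical n(Ca(OH)2) = 2.2270 mol, so theoretical mass = 2.2270 × 74.096 = 165.01 g.
At 84.79% yield, actual mass of Ca(OH)2 = 165.01 × 0.8479 = 139.92 g.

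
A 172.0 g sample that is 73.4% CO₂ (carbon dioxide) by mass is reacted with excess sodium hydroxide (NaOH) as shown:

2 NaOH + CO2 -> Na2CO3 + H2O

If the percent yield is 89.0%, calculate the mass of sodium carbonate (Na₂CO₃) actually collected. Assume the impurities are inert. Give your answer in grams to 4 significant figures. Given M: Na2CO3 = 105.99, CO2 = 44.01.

Pure CO2 available = 172.0 g × 0.734 = 126.25 g.
n(CO2) = 126.25 g / 44.01 g/mol = 2.8686 mol.
From the equation the CO2:Na2CO3 mole ratio is 1:1, so n(Na2CO3) = 2.8686 × 1/1 = 2.8686 mol.
Mass of Na2CO3 = 2.8686 mol × 105.99 g/mol = 304.05 g.
Actual mass collected = 304.05 g × 0.890 = 270.60 g.

270.6 g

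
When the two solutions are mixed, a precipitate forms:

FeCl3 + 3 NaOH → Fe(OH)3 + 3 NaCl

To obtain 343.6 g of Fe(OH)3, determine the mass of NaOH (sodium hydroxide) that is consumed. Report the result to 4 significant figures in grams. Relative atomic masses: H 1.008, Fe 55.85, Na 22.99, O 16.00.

385.8 g

M(Fe(OH)3) = 55.85 + 3(16.00) + 3(1.008) = 106.874 g/mol.
M(NaOH) = 22.99 + 16.00 + 1.008 = 39.998 g/mol.
n(Fe(OH)3) = 343.60 g / 106.874 g/mol = 3.2150 mol.
From the equation the Fe(OH)3:NaOH mole ratio is 1:3, so n(NaOH) = 3.2150 × 3/1 = 9.6450 mol.
Mass of NaOH = 9.6450 mol × 39.998 g/mol = 385.78 g.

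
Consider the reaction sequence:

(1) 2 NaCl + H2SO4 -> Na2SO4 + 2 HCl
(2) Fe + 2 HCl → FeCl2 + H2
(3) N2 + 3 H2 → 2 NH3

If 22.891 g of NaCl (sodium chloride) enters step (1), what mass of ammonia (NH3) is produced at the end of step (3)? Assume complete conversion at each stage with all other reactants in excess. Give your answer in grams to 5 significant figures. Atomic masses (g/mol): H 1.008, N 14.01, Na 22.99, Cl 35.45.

2.2241 g

M(NaCl) = 22.99 + 35.45 = 58.44 g/mol.
M(NH3) = 14.01 + 3(1.008) = 17.034 g/mol.
n(NaCl) = 22.891 / 58.44 = 0.391701 mol.
Reaction (1): NaCl→HCl ratio 2:2 ⇒ n(HCl) = 0.391701 mol.
Reaction (2): HCl→H2 ratio 2:1 ⇒ n(H2) = 0.195850 mol.
Reaction (3): H2→NH3 ratio 3:2 ⇒ n(NH3) = 0.130567 mol.
Mass of NH3 = 0.130567 × 17.034 = 2.22408 g.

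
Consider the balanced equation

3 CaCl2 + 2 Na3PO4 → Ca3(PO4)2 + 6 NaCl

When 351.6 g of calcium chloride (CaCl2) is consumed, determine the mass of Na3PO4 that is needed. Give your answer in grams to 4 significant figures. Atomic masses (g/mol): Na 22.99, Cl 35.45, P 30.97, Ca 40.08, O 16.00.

346.3 g

M(CaCl2) = 40.08 + 2(35.45) = 110.98 g/mol.
M(Na3PO4) = 3(22.99) + 30.97 + 4(16.00) = 163.94 g/mol.
n(CaCl2) = 351.60 g / 110.98 g/mol = 3.1681 mol.
From the equation the CaCl2:Na3PO4 mole ratio is 3:2, so n(Na3PO4) = 3.1681 × 2/3 = 2.1121 mol.
Mass of Na3PO4 = 2.1121 mol × 163.94 g/mol = 346.26 g.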